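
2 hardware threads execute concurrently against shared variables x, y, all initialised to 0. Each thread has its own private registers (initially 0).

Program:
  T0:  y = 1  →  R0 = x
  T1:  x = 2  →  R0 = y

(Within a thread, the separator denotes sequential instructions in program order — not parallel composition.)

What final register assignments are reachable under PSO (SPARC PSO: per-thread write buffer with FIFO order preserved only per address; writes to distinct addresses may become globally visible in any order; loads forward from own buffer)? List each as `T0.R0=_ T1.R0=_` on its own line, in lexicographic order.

outcome vector order: (T0.R0,T1.R0)
|PSO outcomes| = 4

T0.R0=0 T1.R0=0
T0.R0=0 T1.R0=1
T0.R0=2 T1.R0=0
T0.R0=2 T1.R0=1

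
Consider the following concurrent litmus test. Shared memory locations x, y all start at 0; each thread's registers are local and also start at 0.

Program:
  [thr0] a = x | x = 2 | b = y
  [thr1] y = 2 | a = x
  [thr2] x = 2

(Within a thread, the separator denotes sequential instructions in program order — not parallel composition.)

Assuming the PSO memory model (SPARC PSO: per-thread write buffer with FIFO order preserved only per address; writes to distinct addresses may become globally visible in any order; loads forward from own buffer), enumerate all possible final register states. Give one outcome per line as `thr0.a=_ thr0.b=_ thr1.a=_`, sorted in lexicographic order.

outcome vector order: (thr0.a,thr0.b,thr1.a)
|PSO outcomes| = 8

thr0.a=0 thr0.b=0 thr1.a=0
thr0.a=0 thr0.b=0 thr1.a=2
thr0.a=0 thr0.b=2 thr1.a=0
thr0.a=0 thr0.b=2 thr1.a=2
thr0.a=2 thr0.b=0 thr1.a=0
thr0.a=2 thr0.b=0 thr1.a=2
thr0.a=2 thr0.b=2 thr1.a=0
thr0.a=2 thr0.b=2 thr1.a=2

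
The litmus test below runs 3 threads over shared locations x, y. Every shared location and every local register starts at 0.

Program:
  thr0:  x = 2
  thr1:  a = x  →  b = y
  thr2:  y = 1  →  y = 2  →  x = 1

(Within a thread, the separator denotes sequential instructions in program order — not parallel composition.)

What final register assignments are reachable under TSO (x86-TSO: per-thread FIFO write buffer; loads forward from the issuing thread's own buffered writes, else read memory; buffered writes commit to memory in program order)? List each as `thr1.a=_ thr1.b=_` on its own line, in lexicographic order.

outcome vector order: (thr1.a,thr1.b)
|TSO outcomes| = 7

thr1.a=0 thr1.b=0
thr1.a=0 thr1.b=1
thr1.a=0 thr1.b=2
thr1.a=1 thr1.b=2
thr1.a=2 thr1.b=0
thr1.a=2 thr1.b=1
thr1.a=2 thr1.b=2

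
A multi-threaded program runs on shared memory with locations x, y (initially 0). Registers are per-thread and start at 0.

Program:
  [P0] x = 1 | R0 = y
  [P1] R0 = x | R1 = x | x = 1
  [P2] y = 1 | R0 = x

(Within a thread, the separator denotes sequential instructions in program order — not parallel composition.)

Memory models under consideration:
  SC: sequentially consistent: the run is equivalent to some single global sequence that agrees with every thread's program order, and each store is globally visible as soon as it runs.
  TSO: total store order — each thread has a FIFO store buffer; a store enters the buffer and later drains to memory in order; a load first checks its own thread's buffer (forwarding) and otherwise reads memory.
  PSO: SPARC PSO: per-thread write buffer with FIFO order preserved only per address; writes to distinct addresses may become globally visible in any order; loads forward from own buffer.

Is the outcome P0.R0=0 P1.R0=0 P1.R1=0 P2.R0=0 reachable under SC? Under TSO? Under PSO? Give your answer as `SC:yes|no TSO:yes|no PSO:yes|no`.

SC:no TSO:yes PSO:yes

outcome vector order: (P0.R0,P1.R0,P1.R1,P2.R0)
under SC → (0,0,0,1), (0,0,1,1), (0,1,1,1), (1,0,0,0), (1,0,0,1), (1,0,1,0), (1,0,1,1), (1,1,1,0), (1,1,1,1)
under TSO → (0,0,0,0), (0,0,0,1), (0,0,1,0), (0,0,1,1), (0,1,1,0), (0,1,1,1), (1,0,0,0), (1,0,0,1), (1,0,1,0), (1,0,1,1), (1,1,1,0), (1,1,1,1)
under PSO → (0,0,0,0), (0,0,0,1), (0,0,1,0), (0,0,1,1), (0,1,1,0), (0,1,1,1), (1,0,0,0), (1,0,0,1), (1,0,1,0), (1,0,1,1), (1,1,1,0), (1,1,1,1)
target (0,0,0,0) ∈ {TSO,PSO}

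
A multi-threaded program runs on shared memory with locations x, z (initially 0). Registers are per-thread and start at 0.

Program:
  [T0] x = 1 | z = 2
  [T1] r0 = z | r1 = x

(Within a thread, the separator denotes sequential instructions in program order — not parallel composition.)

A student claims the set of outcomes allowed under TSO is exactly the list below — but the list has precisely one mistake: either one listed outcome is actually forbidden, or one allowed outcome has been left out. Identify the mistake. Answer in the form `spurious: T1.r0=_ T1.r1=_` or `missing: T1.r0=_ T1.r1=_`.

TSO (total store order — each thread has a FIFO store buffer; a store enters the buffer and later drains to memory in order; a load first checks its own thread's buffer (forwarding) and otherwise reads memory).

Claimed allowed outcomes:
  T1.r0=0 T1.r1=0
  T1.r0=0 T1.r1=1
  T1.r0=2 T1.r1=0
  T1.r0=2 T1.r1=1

outcome vector order: (T1.r0,T1.r1)
under TSO → 00, 01, 21
claimed∖TSO = {20}

spurious: T1.r0=2 T1.r1=0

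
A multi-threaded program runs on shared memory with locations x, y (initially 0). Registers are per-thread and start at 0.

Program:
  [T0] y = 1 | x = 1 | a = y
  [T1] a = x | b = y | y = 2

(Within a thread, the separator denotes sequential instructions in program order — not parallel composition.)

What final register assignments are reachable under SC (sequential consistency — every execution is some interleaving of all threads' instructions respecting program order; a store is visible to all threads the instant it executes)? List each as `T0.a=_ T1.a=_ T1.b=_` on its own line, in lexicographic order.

T0.a=1 T1.a=0 T1.b=0
T0.a=1 T1.a=0 T1.b=1
T0.a=1 T1.a=1 T1.b=1
T0.a=2 T1.a=0 T1.b=0
T0.a=2 T1.a=0 T1.b=1
T0.a=2 T1.a=1 T1.b=1

outcome vector order: (T0.a,T1.a,T1.b)
|SC outcomes| = 6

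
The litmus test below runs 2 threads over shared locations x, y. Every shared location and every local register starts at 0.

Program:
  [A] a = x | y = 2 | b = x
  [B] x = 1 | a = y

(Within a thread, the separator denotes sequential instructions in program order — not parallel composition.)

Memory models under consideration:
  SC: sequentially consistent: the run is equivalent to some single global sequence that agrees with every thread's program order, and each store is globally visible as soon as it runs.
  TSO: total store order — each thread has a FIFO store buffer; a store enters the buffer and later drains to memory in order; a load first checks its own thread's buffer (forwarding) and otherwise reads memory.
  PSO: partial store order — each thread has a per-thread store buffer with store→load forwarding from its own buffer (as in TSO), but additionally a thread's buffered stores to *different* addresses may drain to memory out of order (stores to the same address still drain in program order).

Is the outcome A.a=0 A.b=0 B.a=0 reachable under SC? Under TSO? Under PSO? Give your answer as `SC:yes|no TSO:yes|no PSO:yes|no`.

SC:no TSO:yes PSO:yes

outcome vector order: (A.a,A.b,B.a)
SC (5): (0,0,2); (0,1,0); (0,1,2); (1,1,0); (1,1,2)
TSO (6): (0,0,0); (0,0,2); (0,1,0); (0,1,2); (1,1,0); (1,1,2)
PSO (6): (0,0,0); (0,0,2); (0,1,0); (0,1,2); (1,1,0); (1,1,2)
target (0,0,0) ∈ {TSO,PSO}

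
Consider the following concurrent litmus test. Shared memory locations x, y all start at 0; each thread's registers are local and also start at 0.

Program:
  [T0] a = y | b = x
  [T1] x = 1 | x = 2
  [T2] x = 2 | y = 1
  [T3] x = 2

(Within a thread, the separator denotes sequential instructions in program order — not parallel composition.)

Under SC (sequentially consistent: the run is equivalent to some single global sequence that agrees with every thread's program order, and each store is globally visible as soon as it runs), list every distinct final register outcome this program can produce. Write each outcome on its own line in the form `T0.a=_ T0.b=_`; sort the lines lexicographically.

outcome vector order: (T0.a,T0.b)
|SC outcomes| = 5

T0.a=0 T0.b=0
T0.a=0 T0.b=1
T0.a=0 T0.b=2
T0.a=1 T0.b=1
T0.a=1 T0.b=2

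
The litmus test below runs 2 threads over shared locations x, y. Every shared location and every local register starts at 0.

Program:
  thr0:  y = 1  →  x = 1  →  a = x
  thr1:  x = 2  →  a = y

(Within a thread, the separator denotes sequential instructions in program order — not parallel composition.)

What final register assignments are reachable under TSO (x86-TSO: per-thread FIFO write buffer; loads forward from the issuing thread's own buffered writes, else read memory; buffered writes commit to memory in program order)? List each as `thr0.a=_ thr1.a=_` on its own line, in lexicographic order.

thr0.a=1 thr1.a=0
thr0.a=1 thr1.a=1
thr0.a=2 thr1.a=0
thr0.a=2 thr1.a=1

outcome vector order: (thr0.a,thr1.a)
|TSO outcomes| = 4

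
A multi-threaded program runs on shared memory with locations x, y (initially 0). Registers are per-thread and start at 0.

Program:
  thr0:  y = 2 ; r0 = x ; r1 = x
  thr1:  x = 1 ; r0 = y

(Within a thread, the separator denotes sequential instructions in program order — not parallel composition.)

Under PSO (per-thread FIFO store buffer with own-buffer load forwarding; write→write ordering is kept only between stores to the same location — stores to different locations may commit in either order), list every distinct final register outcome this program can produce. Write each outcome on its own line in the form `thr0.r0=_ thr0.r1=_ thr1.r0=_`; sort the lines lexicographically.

thr0.r0=0 thr0.r1=0 thr1.r0=0
thr0.r0=0 thr0.r1=0 thr1.r0=2
thr0.r0=0 thr0.r1=1 thr1.r0=0
thr0.r0=0 thr0.r1=1 thr1.r0=2
thr0.r0=1 thr0.r1=1 thr1.r0=0
thr0.r0=1 thr0.r1=1 thr1.r0=2

outcome vector order: (thr0.r0,thr0.r1,thr1.r0)
|PSO outcomes| = 6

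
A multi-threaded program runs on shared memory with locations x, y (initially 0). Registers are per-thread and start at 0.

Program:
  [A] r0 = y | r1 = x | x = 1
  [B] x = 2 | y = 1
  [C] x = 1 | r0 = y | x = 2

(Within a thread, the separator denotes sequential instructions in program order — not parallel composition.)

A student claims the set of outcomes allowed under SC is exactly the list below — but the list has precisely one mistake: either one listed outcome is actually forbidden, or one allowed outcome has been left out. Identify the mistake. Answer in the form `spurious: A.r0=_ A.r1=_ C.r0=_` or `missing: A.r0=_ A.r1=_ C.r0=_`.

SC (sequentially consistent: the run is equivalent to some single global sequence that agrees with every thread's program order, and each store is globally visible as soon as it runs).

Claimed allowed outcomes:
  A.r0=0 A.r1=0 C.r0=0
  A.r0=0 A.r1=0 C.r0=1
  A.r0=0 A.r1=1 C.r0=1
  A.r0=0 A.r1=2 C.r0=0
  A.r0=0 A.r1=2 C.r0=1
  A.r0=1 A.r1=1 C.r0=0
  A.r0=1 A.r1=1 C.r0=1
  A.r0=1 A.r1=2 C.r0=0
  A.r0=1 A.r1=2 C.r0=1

outcome vector order: (A.r0,A.r1,C.r0)
SC (10): <0 0 0> <0 0 1> <0 1 0> <0 1 1> <0 2 0> <0 2 1> <1 1 0> <1 1 1> <1 2 0> <1 2 1>
SC∖claimed = {<0 1 0>}

missing: A.r0=0 A.r1=1 C.r0=0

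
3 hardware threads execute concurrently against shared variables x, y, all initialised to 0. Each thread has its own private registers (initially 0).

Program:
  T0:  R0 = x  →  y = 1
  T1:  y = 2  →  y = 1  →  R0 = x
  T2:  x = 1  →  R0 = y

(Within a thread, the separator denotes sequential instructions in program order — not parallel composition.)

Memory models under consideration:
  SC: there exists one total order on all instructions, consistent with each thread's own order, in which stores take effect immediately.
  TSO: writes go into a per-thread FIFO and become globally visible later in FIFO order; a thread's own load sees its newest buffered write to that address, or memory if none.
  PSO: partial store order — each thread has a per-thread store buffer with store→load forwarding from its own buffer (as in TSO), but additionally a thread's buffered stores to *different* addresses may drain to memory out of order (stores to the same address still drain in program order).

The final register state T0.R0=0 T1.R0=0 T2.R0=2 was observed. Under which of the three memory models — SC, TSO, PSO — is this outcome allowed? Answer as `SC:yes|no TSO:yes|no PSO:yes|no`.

outcome vector order: (T0.R0,T1.R0,T2.R0)
SC: 8 outcomes — {<0 0 1> <0 1 0> <0 1 1> <0 1 2> <1 0 1> <1 1 0> <1 1 1> <1 1 2>}
TSO: 12 outcomes — {<0 0 0> <0 0 1> <0 0 2> <0 1 0> <0 1 1> <0 1 2> <1 0 0> <1 0 1> <1 0 2> <1 1 0> <1 1 1> <1 1 2>}
PSO: 12 outcomes — {<0 0 0> <0 0 1> <0 0 2> <0 1 0> <0 1 1> <0 1 2> <1 0 0> <1 0 1> <1 0 2> <1 1 0> <1 1 1> <1 1 2>}
target <0 0 2> ∈ {TSO,PSO}

SC:no TSO:yes PSO:yes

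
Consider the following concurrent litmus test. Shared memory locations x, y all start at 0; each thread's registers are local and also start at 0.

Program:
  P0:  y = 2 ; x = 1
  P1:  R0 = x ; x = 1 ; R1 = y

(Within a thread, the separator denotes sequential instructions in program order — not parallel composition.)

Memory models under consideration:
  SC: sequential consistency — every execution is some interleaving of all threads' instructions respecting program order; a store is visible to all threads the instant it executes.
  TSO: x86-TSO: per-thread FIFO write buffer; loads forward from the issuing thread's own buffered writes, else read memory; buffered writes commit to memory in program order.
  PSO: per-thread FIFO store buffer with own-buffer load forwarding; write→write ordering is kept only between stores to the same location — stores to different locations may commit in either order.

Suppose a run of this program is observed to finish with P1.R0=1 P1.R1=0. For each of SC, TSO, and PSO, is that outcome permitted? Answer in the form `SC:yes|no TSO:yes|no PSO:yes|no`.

outcome vector order: (P1.R0,P1.R1)
[SC] allowed = {00, 02, 12}
[TSO] allowed = {00, 02, 12}
[PSO] allowed = {00, 02, 10, 12}
target 10 ∈ {PSO}

SC:no TSO:no PSO:yes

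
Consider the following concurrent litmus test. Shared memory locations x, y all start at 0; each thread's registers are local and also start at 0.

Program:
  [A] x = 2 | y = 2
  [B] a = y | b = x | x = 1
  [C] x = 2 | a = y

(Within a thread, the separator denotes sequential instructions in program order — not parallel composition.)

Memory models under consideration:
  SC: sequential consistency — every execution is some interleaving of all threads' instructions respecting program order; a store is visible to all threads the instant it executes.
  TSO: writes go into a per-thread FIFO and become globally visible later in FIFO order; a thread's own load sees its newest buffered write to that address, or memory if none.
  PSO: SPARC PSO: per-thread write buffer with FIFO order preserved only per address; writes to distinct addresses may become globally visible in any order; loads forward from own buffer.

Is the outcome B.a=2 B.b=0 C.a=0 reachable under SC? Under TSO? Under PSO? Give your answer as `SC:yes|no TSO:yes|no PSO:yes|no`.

SC:no TSO:no PSO:yes

outcome vector order: (B.a,B.b,C.a)
[SC] allowed = {<0 0 0> <0 0 2> <0 2 0> <0 2 2> <2 2 0> <2 2 2>}
[TSO] allowed = {<0 0 0> <0 0 2> <0 2 0> <0 2 2> <2 2 0> <2 2 2>}
[PSO] allowed = {<0 0 0> <0 0 2> <0 2 0> <0 2 2> <2 0 0> <2 0 2> <2 2 0> <2 2 2>}
target <2 0 0> ∈ {PSO}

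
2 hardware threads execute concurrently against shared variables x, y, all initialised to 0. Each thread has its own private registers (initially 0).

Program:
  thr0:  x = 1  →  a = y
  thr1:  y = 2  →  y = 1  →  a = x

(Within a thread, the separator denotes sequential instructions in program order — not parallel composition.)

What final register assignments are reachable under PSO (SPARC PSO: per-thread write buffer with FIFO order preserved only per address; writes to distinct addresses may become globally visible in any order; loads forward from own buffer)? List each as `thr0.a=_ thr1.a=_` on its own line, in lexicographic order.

outcome vector order: (thr0.a,thr1.a)
|PSO outcomes| = 6

thr0.a=0 thr1.a=0
thr0.a=0 thr1.a=1
thr0.a=1 thr1.a=0
thr0.a=1 thr1.a=1
thr0.a=2 thr1.a=0
thr0.a=2 thr1.a=1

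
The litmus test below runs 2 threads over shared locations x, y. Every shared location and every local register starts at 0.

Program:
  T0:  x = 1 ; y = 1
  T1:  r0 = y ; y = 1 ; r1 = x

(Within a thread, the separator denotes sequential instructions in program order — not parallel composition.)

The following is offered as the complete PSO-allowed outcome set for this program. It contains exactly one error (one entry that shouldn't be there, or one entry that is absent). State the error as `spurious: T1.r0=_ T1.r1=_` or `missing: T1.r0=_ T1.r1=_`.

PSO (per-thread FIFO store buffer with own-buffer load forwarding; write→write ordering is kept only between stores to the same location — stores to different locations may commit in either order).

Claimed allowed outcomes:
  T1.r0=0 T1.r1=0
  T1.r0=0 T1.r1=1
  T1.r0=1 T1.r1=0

outcome vector order: (T1.r0,T1.r1)
PSO (4): 0/0 0/1 1/0 1/1
PSO∖claimed = {1/1}

missing: T1.r0=1 T1.r1=1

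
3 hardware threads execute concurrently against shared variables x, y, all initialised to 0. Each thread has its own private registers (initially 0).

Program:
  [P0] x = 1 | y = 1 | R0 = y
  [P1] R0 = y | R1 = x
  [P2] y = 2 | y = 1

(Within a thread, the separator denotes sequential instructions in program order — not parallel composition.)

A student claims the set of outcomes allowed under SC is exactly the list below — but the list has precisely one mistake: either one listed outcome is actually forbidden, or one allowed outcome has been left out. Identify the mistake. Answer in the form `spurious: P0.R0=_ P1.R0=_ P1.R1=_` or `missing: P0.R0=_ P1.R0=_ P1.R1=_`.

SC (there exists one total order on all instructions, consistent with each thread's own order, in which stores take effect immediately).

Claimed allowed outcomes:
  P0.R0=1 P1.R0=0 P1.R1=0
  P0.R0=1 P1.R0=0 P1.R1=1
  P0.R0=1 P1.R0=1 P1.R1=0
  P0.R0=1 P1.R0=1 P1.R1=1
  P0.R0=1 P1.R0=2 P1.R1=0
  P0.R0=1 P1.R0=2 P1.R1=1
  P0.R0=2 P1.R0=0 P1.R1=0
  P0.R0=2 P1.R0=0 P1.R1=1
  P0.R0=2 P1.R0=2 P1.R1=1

missing: P0.R0=2 P1.R0=1 P1.R1=1

outcome vector order: (P0.R0,P1.R0,P1.R1)
SC (10): 100; 101; 110; 111; 120; 121; 200; 201; 211; 221
SC∖claimed = {211}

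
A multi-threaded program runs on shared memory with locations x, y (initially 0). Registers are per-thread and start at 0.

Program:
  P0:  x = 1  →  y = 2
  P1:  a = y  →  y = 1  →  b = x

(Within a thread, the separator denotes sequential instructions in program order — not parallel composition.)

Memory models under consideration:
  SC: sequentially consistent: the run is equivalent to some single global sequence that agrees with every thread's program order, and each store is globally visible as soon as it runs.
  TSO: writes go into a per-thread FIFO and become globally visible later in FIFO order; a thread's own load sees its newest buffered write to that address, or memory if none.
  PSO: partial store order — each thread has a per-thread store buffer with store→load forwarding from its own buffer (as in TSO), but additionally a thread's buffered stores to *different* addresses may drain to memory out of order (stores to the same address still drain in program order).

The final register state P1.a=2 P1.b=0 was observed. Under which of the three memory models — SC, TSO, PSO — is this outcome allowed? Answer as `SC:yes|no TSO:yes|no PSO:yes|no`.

SC:no TSO:no PSO:yes

outcome vector order: (P1.a,P1.b)
SC: 3 outcomes — {(0,0); (0,1); (2,1)}
TSO: 3 outcomes — {(0,0); (0,1); (2,1)}
PSO: 4 outcomes — {(0,0); (0,1); (2,0); (2,1)}
target (2,0) ∈ {PSO}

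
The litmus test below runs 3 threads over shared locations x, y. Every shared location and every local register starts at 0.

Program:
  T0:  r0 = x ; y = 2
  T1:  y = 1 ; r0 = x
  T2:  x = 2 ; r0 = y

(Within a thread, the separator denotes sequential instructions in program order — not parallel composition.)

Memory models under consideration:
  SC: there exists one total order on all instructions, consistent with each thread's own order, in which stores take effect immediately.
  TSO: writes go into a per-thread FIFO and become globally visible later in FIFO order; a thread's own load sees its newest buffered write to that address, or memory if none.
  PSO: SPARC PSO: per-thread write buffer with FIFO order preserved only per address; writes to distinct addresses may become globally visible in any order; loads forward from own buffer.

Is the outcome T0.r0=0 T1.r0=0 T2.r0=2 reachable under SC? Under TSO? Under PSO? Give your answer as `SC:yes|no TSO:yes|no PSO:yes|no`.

SC:yes TSO:yes PSO:yes

outcome vector order: (T0.r0,T1.r0,T2.r0)
[SC] allowed = {<0 0 1> <0 0 2> <0 2 0> <0 2 1> <0 2 2> <2 0 1> <2 0 2> <2 2 0> <2 2 1> <2 2 2>}
[TSO] allowed = {<0 0 0> <0 0 1> <0 0 2> <0 2 0> <0 2 1> <0 2 2> <2 0 0> <2 0 1> <2 0 2> <2 2 0> <2 2 1> <2 2 2>}
[PSO] allowed = {<0 0 0> <0 0 1> <0 0 2> <0 2 0> <0 2 1> <0 2 2> <2 0 0> <2 0 1> <2 0 2> <2 2 0> <2 2 1> <2 2 2>}
target <0 0 2> ∈ {SC,TSO,PSO}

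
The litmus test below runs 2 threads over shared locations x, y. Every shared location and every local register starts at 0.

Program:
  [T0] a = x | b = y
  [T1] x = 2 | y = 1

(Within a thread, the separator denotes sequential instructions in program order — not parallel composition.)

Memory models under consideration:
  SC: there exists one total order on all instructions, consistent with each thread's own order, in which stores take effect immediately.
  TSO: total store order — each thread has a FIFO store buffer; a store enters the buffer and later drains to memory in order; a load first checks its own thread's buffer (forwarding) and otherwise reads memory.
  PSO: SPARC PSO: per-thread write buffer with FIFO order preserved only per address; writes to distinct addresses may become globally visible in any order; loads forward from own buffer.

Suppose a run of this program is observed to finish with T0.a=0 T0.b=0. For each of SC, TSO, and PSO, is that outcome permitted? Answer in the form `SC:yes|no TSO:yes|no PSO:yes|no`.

outcome vector order: (T0.a,T0.b)
under SC → 0/0; 0/1; 2/0; 2/1
under TSO → 0/0; 0/1; 2/0; 2/1
under PSO → 0/0; 0/1; 2/0; 2/1
target 0/0 ∈ {SC,TSO,PSO}

SC:yes TSO:yes PSO:yes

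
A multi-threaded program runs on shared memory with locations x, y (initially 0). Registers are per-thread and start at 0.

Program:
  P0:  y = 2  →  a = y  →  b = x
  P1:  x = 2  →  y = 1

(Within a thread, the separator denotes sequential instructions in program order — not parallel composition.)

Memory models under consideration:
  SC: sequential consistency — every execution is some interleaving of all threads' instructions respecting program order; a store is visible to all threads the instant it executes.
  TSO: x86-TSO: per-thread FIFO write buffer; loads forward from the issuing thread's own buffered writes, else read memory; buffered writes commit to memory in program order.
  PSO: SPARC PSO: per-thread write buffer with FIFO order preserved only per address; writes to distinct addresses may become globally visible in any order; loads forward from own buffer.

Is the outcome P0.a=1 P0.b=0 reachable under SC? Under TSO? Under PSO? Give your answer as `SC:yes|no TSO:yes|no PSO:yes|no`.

outcome vector order: (P0.a,P0.b)
[SC] allowed = {(1,2); (2,0); (2,2)}
[TSO] allowed = {(1,2); (2,0); (2,2)}
[PSO] allowed = {(1,0); (1,2); (2,0); (2,2)}
target (1,0) ∈ {PSO}

SC:no TSO:no PSO:yes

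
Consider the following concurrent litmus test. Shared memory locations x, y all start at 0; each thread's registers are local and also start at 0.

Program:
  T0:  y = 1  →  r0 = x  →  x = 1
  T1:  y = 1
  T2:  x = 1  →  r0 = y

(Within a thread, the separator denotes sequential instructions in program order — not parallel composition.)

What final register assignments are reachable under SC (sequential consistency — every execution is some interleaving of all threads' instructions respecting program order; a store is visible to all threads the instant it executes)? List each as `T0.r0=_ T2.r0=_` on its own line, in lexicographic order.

T0.r0=0 T2.r0=1
T0.r0=1 T2.r0=0
T0.r0=1 T2.r0=1

outcome vector order: (T0.r0,T2.r0)
|SC outcomes| = 3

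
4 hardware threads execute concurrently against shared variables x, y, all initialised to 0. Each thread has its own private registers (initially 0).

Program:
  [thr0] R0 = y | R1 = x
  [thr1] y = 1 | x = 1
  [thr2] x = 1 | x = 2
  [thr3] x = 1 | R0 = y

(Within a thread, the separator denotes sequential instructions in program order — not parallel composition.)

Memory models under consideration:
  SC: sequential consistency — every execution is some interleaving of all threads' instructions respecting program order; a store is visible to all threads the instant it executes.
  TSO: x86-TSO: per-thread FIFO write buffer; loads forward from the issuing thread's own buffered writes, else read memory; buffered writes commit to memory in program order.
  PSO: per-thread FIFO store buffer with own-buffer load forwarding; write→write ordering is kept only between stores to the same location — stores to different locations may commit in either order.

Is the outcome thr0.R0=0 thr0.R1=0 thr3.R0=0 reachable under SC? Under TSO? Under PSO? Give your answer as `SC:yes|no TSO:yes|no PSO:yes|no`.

SC:yes TSO:yes PSO:yes

outcome vector order: (thr0.R0,thr0.R1,thr3.R0)
[SC] allowed = {000, 001, 010, 011, 020, 021, 101, 110, 111, 120, 121}
[TSO] allowed = {000, 001, 010, 011, 020, 021, 100, 101, 110, 111, 120, 121}
[PSO] allowed = {000, 001, 010, 011, 020, 021, 100, 101, 110, 111, 120, 121}
target 000 ∈ {SC,TSO,PSO}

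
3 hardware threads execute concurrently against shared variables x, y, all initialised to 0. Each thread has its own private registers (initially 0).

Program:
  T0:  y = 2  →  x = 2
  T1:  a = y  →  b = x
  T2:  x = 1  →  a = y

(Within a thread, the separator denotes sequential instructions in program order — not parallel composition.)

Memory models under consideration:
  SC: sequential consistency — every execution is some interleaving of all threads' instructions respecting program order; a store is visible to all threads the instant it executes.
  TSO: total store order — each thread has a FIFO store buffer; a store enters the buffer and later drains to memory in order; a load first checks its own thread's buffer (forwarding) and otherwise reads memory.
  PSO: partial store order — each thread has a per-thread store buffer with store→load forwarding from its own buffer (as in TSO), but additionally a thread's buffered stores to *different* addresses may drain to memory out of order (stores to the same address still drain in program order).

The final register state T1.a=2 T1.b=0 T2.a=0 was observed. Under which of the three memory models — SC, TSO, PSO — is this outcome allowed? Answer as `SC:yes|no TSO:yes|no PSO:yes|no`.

outcome vector order: (T1.a,T1.b,T2.a)
[SC] allowed = {(0,0,0); (0,0,2); (0,1,0); (0,1,2); (0,2,0); (0,2,2); (2,0,2); (2,1,0); (2,1,2); (2,2,0); (2,2,2)}
[TSO] allowed = {(0,0,0); (0,0,2); (0,1,0); (0,1,2); (0,2,0); (0,2,2); (2,0,0); (2,0,2); (2,1,0); (2,1,2); (2,2,0); (2,2,2)}
[PSO] allowed = {(0,0,0); (0,0,2); (0,1,0); (0,1,2); (0,2,0); (0,2,2); (2,0,0); (2,0,2); (2,1,0); (2,1,2); (2,2,0); (2,2,2)}
target (2,0,0) ∈ {TSO,PSO}

SC:no TSO:yes PSO:yes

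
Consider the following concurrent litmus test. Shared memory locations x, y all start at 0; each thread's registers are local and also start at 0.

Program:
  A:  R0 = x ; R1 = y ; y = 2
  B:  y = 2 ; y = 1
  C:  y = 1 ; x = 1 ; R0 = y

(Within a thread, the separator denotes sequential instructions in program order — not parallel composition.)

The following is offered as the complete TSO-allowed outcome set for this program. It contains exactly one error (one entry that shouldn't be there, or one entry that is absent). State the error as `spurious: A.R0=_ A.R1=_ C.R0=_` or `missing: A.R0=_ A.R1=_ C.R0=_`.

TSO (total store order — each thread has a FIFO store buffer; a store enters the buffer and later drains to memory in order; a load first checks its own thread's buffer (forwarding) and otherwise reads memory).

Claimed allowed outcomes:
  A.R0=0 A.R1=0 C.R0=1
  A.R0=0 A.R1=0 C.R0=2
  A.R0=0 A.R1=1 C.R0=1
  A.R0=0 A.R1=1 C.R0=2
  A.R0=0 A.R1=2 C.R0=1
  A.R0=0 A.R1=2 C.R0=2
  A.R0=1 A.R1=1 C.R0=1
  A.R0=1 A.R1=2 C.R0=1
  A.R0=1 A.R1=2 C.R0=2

outcome vector order: (A.R0,A.R1,C.R0)
under TSO → <0 0 1>, <0 0 2>, <0 1 1>, <0 1 2>, <0 2 1>, <0 2 2>, <1 1 1>, <1 1 2>, <1 2 1>, <1 2 2>
TSO∖claimed = {<1 1 2>}

missing: A.R0=1 A.R1=1 C.R0=2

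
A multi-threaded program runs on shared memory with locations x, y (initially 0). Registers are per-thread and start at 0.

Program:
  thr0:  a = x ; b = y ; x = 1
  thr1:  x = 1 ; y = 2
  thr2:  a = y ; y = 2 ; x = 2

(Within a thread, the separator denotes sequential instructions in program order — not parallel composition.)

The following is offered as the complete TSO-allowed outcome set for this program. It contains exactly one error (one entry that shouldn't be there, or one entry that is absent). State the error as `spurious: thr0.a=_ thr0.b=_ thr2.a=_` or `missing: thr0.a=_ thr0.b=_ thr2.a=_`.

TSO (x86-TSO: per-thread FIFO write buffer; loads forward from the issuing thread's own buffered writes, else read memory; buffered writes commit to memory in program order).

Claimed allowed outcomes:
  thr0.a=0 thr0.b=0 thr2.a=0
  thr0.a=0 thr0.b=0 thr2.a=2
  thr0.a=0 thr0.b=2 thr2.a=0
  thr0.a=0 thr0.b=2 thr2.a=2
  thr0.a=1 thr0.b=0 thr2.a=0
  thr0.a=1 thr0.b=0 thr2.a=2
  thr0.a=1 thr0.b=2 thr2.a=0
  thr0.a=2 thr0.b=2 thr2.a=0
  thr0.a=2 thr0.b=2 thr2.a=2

missing: thr0.a=1 thr0.b=2 thr2.a=2

outcome vector order: (thr0.a,thr0.b,thr2.a)
under TSO → <0 0 0>; <0 0 2>; <0 2 0>; <0 2 2>; <1 0 0>; <1 0 2>; <1 2 0>; <1 2 2>; <2 2 0>; <2 2 2>
TSO∖claimed = {<1 2 2>}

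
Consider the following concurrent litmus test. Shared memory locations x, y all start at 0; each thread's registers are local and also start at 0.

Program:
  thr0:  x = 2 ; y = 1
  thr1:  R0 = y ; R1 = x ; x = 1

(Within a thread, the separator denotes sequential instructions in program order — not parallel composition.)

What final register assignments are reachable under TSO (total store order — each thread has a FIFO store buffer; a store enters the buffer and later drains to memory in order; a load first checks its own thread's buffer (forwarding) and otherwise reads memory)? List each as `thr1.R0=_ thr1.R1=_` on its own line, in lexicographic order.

outcome vector order: (thr1.R0,thr1.R1)
|TSO outcomes| = 3

thr1.R0=0 thr1.R1=0
thr1.R0=0 thr1.R1=2
thr1.R0=1 thr1.R1=2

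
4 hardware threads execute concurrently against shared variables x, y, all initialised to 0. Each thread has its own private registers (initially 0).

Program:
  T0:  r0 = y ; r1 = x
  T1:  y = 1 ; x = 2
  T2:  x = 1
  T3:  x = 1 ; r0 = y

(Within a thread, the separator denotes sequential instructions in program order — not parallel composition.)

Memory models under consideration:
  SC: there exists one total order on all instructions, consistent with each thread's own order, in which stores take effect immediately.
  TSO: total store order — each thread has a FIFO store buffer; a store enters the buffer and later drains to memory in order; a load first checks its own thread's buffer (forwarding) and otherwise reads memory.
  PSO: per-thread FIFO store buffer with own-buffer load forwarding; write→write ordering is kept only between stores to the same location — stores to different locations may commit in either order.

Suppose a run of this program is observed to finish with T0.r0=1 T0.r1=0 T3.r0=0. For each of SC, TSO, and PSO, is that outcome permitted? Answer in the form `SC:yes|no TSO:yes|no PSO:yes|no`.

SC:no TSO:yes PSO:yes

outcome vector order: (T0.r0,T0.r1,T3.r0)
SC (11): 0/0/0; 0/0/1; 0/1/0; 0/1/1; 0/2/0; 0/2/1; 1/0/1; 1/1/0; 1/1/1; 1/2/0; 1/2/1
TSO (12): 0/0/0; 0/0/1; 0/1/0; 0/1/1; 0/2/0; 0/2/1; 1/0/0; 1/0/1; 1/1/0; 1/1/1; 1/2/0; 1/2/1
PSO (12): 0/0/0; 0/0/1; 0/1/0; 0/1/1; 0/2/0; 0/2/1; 1/0/0; 1/0/1; 1/1/0; 1/1/1; 1/2/0; 1/2/1
target 1/0/0 ∈ {TSO,PSO}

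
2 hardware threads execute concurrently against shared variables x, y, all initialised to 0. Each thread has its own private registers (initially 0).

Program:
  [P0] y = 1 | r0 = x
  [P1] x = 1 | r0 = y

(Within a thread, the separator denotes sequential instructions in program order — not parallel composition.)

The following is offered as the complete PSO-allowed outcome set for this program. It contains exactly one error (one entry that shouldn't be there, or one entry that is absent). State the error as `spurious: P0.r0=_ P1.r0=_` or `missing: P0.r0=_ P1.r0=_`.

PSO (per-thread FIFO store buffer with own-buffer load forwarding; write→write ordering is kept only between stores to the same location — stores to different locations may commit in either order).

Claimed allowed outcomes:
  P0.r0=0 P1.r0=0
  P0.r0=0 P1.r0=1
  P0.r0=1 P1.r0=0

outcome vector order: (P0.r0,P1.r0)
PSO (4): 0/0; 0/1; 1/0; 1/1
PSO∖claimed = {1/1}

missing: P0.r0=1 P1.r0=1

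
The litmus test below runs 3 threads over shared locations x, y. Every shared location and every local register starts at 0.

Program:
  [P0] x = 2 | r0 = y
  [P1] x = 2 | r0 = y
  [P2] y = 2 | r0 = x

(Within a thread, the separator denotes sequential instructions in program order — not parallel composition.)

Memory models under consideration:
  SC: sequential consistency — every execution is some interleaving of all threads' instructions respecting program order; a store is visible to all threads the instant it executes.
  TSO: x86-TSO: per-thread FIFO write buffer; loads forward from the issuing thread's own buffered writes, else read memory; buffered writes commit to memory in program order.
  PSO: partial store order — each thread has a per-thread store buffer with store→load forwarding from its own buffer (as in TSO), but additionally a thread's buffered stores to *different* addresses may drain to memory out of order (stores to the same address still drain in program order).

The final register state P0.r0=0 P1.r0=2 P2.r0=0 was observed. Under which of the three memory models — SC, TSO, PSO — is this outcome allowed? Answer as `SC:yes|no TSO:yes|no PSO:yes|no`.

outcome vector order: (P0.r0,P1.r0,P2.r0)
SC (5): 0/0/2 0/2/2 2/0/2 2/2/0 2/2/2
TSO (8): 0/0/0 0/0/2 0/2/0 0/2/2 2/0/0 2/0/2 2/2/0 2/2/2
PSO (8): 0/0/0 0/0/2 0/2/0 0/2/2 2/0/0 2/0/2 2/2/0 2/2/2
target 0/2/0 ∈ {TSO,PSO}

SC:no TSO:yes PSO:yes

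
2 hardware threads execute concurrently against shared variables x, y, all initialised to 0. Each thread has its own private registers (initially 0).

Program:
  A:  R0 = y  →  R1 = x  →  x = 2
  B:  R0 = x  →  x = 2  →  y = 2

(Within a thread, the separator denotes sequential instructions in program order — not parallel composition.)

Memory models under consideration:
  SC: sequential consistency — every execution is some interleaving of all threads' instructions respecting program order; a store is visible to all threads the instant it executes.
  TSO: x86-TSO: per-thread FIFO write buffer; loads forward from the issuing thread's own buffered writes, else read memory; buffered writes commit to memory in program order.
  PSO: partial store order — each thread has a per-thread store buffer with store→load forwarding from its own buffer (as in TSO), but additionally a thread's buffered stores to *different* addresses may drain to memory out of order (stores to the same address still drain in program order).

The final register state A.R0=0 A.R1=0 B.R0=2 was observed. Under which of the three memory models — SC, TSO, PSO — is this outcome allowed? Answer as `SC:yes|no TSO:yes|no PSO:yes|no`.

SC:yes TSO:yes PSO:yes

outcome vector order: (A.R0,A.R1,B.R0)
SC (4): 0/0/0 0/0/2 0/2/0 2/2/0
TSO (4): 0/0/0 0/0/2 0/2/0 2/2/0
PSO (5): 0/0/0 0/0/2 0/2/0 2/0/0 2/2/0
target 0/0/2 ∈ {SC,TSO,PSO}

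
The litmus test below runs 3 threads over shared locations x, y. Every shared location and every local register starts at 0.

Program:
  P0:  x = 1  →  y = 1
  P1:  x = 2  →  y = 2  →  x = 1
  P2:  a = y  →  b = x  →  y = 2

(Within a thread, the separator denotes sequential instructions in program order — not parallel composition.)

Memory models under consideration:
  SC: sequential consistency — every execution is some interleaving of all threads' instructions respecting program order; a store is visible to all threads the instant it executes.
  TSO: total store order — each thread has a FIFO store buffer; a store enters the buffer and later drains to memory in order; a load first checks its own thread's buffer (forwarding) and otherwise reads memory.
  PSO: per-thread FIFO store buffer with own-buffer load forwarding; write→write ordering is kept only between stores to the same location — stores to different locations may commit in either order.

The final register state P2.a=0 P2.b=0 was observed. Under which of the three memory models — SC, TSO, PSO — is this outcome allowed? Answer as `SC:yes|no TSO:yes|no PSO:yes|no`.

SC:yes TSO:yes PSO:yes

outcome vector order: (P2.a,P2.b)
SC: 7 outcomes — {<0 0>; <0 1>; <0 2>; <1 1>; <1 2>; <2 1>; <2 2>}
TSO: 7 outcomes — {<0 0>; <0 1>; <0 2>; <1 1>; <1 2>; <2 1>; <2 2>}
PSO: 9 outcomes — {<0 0>; <0 1>; <0 2>; <1 0>; <1 1>; <1 2>; <2 0>; <2 1>; <2 2>}
target <0 0> ∈ {SC,TSO,PSO}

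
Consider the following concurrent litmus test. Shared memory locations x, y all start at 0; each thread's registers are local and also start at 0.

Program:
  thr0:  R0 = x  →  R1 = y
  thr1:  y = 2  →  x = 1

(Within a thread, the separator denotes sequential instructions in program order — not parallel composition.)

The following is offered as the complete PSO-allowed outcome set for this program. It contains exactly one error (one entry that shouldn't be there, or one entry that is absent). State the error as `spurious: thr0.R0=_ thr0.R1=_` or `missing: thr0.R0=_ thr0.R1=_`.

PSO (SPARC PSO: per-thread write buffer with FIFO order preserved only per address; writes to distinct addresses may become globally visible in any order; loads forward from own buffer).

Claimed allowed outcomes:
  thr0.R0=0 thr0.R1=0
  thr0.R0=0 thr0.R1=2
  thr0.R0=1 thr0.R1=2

missing: thr0.R0=1 thr0.R1=0

outcome vector order: (thr0.R0,thr0.R1)
PSO: 4 outcomes — {<0 0>, <0 2>, <1 0>, <1 2>}
PSO∖claimed = {<1 0>}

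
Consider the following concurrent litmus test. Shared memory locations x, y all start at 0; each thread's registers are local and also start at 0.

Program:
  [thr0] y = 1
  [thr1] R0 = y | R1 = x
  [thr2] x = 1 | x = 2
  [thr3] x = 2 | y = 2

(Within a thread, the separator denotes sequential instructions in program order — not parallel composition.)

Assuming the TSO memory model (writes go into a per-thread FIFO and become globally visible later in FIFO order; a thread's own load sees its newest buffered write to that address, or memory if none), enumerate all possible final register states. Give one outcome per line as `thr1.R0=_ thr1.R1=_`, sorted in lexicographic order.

thr1.R0=0 thr1.R1=0
thr1.R0=0 thr1.R1=1
thr1.R0=0 thr1.R1=2
thr1.R0=1 thr1.R1=0
thr1.R0=1 thr1.R1=1
thr1.R0=1 thr1.R1=2
thr1.R0=2 thr1.R1=1
thr1.R0=2 thr1.R1=2

outcome vector order: (thr1.R0,thr1.R1)
|TSO outcomes| = 8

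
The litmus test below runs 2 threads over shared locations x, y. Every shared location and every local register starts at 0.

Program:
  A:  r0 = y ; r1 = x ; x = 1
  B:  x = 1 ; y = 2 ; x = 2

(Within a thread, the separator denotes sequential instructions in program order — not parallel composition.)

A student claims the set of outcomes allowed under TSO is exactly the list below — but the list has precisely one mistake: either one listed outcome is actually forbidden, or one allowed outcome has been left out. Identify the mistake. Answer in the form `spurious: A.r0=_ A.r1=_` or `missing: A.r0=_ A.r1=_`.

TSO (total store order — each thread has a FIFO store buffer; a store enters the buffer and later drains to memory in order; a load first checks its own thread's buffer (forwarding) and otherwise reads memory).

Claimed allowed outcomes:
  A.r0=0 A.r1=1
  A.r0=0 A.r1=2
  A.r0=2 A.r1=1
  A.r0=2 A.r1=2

outcome vector order: (A.r0,A.r1)
TSO: 5 outcomes — {<0 0>; <0 1>; <0 2>; <2 1>; <2 2>}
TSO∖claimed = {<0 0>}

missing: A.r0=0 A.r1=0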